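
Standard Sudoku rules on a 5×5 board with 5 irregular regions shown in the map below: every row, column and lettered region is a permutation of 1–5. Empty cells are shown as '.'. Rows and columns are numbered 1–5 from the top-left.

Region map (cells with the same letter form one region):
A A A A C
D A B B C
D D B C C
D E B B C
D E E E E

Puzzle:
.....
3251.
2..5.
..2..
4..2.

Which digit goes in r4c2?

4

r2c5 = 4: row 2 has {1,2,3,5}; col 5 has {}; region has {5} → only 4 remains.
r3c2 = 1: row 3 has {2,5}; col 2 has {2}; region has {2,3,4} → only 1 remains.
r3c5 = 3: row 3 has {1,2,5}; col 5 has {4}; region has {4,5} → only 3 remains.
r4c1 = 5: row 4 has {2}; col 1 has {2,3,4}; region has {1,2,3,4} → only 5 remains.
r4c5 = 1: row 4 has {2,5}; col 5 has {3,4}; region has {3,4,5} → only 1 remains.
r5c5 = 5: row 5 has {2,4}; col 5 has {1,3,4}; region has {2} → only 5 remains.
r1c1 = 1: row 1 has {}; col 1 has {2,3,4,5}; region has {2} → only 1 remains.
r1c5 = 2: row 1 has {1}; col 5 has {1,3,4,5}; region has {1,3,4,5} → only 2 remains.
r3c3 = 4: row 3 has {1,2,3,5}; col 3 has {2,5}; region has {1,2,5} → only 4 remains.
r4c4 = 3: row 4 has {1,2,5}; col 4 has {1,2,5}; region has {1,2,4,5} → only 3 remains.
r5c2 = 3: row 5 has {2,4,5}; col 2 has {1,2}; region has {2,5} → only 3 remains.
r5c3 = 1: row 5 has {2,3,4,5}; col 3 has {2,4,5}; region has {2,3,5} → only 1 remains.
r1c3 = 3: row 1 has {1,2}; col 3 has {1,2,4,5}; region has {1,2} → only 3 remains.
r1c4 = 4: row 1 has {1,2,3}; col 4 has {1,2,3,5}; region has {1,2,3} → only 4 remains.
r4c2 = 4: row 4 has {1,2,3,5}; col 2 has {1,2,3}; region has {1,2,3,5} → only 4 remains.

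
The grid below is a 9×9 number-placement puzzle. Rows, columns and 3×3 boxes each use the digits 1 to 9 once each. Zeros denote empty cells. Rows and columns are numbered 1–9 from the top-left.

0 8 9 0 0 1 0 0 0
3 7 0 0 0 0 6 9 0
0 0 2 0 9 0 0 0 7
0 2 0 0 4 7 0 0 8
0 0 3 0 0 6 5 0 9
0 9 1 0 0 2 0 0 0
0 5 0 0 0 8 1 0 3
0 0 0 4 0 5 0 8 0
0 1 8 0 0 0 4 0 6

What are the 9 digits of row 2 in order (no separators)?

375824691

r2c6 = 4: row 2 has {3,6,7,9}; col 6 has {1,2,5,6,7,8}; box has {1,9} → only 4 remains.
r3c6 = 3: row 3 has {2,7,9}; col 6 has {1,2,4,5,6,7,8}; box has {1,4,9} → only 3 remains.
r3c7 = 8: row 3 has {2,3,7,9}; col 7 has {1,4,5,6}; box has {6,7,9} → only 8 remains.
r4c7 = 3: row 4 has {2,4,7,8}; col 7 has {1,4,5,6,8}; box has {5,8,9} → only 3 remains.
r5c2 = 4: row 5 has {3,5,6,9}; col 2 has {1,2,5,7,8,9}; box has {1,2,3,9} → only 4 remains.
r6c7 = 7: row 6 has {1,2,9}; col 7 has {1,3,4,5,6,8}; box has {3,5,8,9} → only 7 remains.
r6c9 = 4: row 6 has {1,2,7,9}; col 9 has {3,6,7,8,9}; box has {3,5,7,8,9} → only 4 remains.
r8c9 = 2: row 8 has {4,5,8}; col 9 has {3,4,6,7,8,9}; box has {1,3,4,6,8} → only 2 remains.
r9c6 = 9: row 9 has {1,4,6,8}; col 6 has {1,2,3,4,5,6,7,8}; box has {4,5,8} → only 9 remains.
r1c7 = 2: row 1 has {1,8,9}; col 7 has {1,3,4,5,6,7,8}; box has {6,7,8,9} → only 2 remains.
r1c9 = 5: row 1 has {1,2,8,9}; col 9 has {2,3,4,6,7,8,9}; box has {2,6,7,8,9} → only 5 remains.
r2c3 = 5: row 2 has {3,4,6,7,9}; col 3 has {1,2,3,8,9}; box has {2,3,7,8,9} → only 5 remains.
r2c9 = 1: row 2 has {3,4,5,6,7,9}; col 9 has {2,3,4,5,6,7,8,9}; box has {2,5,6,7,8,9} → only 1 remains.
r3c2 = 6: row 3 has {2,3,7,8,9}; col 2 has {1,2,4,5,7,8,9}; box has {2,3,5,7,8,9} → only 6 remains.
r3c4 = 5: row 3 has {2,3,6,7,8,9}; col 4 has {4}; box has {1,3,4,9} → only 5 remains.
r3c8 = 4: row 3 has {2,3,5,6,7,8,9}; col 8 has {8,9}; box has {1,2,5,6,7,8,9} → only 4 remains.
r4c3 = 6: row 4 has {2,3,4,7,8}; col 3 has {1,2,3,5,8,9}; box has {1,2,3,4,9} → only 6 remains.
r4c8 = 1: row 4 has {2,3,4,6,7,8}; col 8 has {4,8,9}; box has {3,4,5,7,8,9} → only 1 remains.
r5c8 = 2: row 5 has {3,4,5,6,9}; col 8 has {1,4,8,9}; box has {1,3,4,5,7,8,9} → only 2 remains.
r6c8 = 6: row 6 has {1,2,4,7,9}; col 8 has {1,2,4,8,9}; box has {1,2,3,4,5,7,8,9} → only 6 remains.
r7c8 = 7: row 7 has {1,3,5,8}; col 8 has {1,2,4,6,8,9}; box has {1,2,3,4,6,8} → only 7 remains.
r8c2 = 3: row 8 has {2,4,5,8}; col 2 has {1,2,4,5,6,7,8,9}; box has {1,5,8} → only 3 remains.
r8c3 = 7: row 8 has {2,3,4,5,8}; col 3 has {1,2,3,5,6,8,9}; box has {1,3,5,8} → only 7 remains.
r8c7 = 9: row 8 has {2,3,4,5,7,8}; col 7 has {1,2,3,4,5,6,7,8}; box has {1,2,3,4,6,7,8} → only 9 remains.
r9c1 = 2: row 9 has {1,4,6,8,9}; col 1 has {3}; box has {1,3,5,7,8} → only 2 remains.
r9c8 = 5: row 9 has {1,2,4,6,8,9}; col 8 has {1,2,4,6,7,8,9}; box has {1,2,3,4,6,7,8,9} → only 5 remains.
r1c1 = 4: row 1 has {1,2,5,8,9}; col 1 has {2,3}; box has {2,3,5,6,7,8,9} → only 4 remains.
r1c8 = 3: row 1 has {1,2,4,5,8,9}; col 8 has {1,2,4,5,6,7,8,9}; box has {1,2,4,5,6,7,8,9} → only 3 remains.
r3c1 = 1: row 3 has {2,3,4,5,6,7,8,9}; col 1 has {2,3,4}; box has {2,3,4,5,6,7,8,9} → only 1 remains.
r4c1 = 5: row 4 has {1,2,3,4,6,7,8}; col 1 has {1,2,3,4}; box has {1,2,3,4,6,9} → only 5 remains.
r4c4 = 9: row 4 has {1,2,3,4,5,6,7,8}; col 4 has {4,5}; box has {2,4,6,7} → only 9 remains.
r6c1 = 8: row 6 has {1,2,4,6,7,9}; col 1 has {1,2,3,4,5}; box has {1,2,3,4,5,6,9} → only 8 remains.
r6c4 = 3: row 6 has {1,2,4,6,7,8,9}; col 4 has {4,5,9}; box has {2,4,6,7,9} → only 3 remains.
r6c5 = 5: row 6 has {1,2,3,4,6,7,8,9}; col 5 has {4,9}; box has {2,3,4,6,7,9} → only 5 remains.
r7c3 = 4: row 7 has {1,3,5,7,8}; col 3 has {1,2,3,5,6,7,8,9}; box has {1,2,3,5,7,8} → only 4 remains.
r8c1 = 6: row 8 has {2,3,4,5,7,8,9}; col 1 has {1,2,3,4,5,8}; box has {1,2,3,4,5,7,8} → only 6 remains.
r8c5 = 1: row 8 has {2,3,4,5,6,7,8,9}; col 5 has {4,5,9}; box has {4,5,8,9} → only 1 remains.
r9c4 = 7: row 9 has {1,2,4,5,6,8,9}; col 4 has {3,4,5,9}; box has {1,4,5,8,9} → only 7 remains.
r9c5 = 3: row 9 has {1,2,4,5,6,7,8,9}; col 5 has {1,4,5,9}; box has {1,4,5,7,8,9} → only 3 remains.
r1c4 = 6: row 1 has {1,2,3,4,5,8,9}; col 4 has {3,4,5,7,9}; box has {1,3,4,5,9} → only 6 remains.
r1c5 = 7: row 1 has {1,2,3,4,5,6,8,9}; col 5 has {1,3,4,5,9}; box has {1,3,4,5,6,9} → only 7 remains.
r5c1 = 7: row 5 has {2,3,4,5,6,9}; col 1 has {1,2,3,4,5,6,8}; box has {1,2,3,4,5,6,8,9} → only 7 remains.
r5c5 = 8: row 5 has {2,3,4,5,6,7,9}; col 5 has {1,3,4,5,7,9}; box has {2,3,4,5,6,7,9} → only 8 remains.
r7c1 = 9: row 7 has {1,3,4,5,7,8}; col 1 has {1,2,3,4,5,6,7,8}; box has {1,2,3,4,5,6,7,8} → only 9 remains.
r7c4 = 2: row 7 has {1,3,4,5,7,8,9}; col 4 has {3,4,5,6,7,9}; box has {1,3,4,5,7,8,9} → only 2 remains.
r7c5 = 6: row 7 has {1,2,3,4,5,7,8,9}; col 5 has {1,3,4,5,7,8,9}; box has {1,2,3,4,5,7,8,9} → only 6 remains.
r2c4 = 8: row 2 has {1,3,4,5,6,7,9}; col 4 has {2,3,4,5,6,7,9}; box has {1,3,4,5,6,7,9} → only 8 remains.
r2c5 = 2: row 2 has {1,3,4,5,6,7,8,9}; col 5 has {1,3,4,5,6,7,8,9}; box has {1,3,4,5,6,7,8,9} → only 2 remains.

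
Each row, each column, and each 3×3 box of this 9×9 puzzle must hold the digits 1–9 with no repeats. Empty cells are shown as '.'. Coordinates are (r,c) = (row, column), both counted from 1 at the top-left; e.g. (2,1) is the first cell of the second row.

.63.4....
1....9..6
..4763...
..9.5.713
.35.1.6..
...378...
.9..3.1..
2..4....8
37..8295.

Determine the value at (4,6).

6

(2,5) = 2 (sole candidate).
(5,6) = 4 (sole candidate).
(8,5) = 9 (sole candidate).
(8,7) = 3 (sole candidate).
(9,9) = 4 (sole candidate).
(4,6) = 6: row 4 has {1,3,5,7,9}; col 6 has {2,3,4,8,9}; box has {1,3,4,5,7,8} → only 6 remains.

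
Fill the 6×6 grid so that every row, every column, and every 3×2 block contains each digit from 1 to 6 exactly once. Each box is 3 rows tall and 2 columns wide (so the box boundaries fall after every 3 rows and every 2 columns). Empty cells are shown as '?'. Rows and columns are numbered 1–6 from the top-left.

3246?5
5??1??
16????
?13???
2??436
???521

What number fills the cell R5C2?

R1C5 = 1 (sole candidate).
R2C2 = 4 (sole candidate).
R2C3 = 2 (sole candidate).
R2C5 = 6 (sole candidate).
R2C6 = 3 (sole candidate).
R3C3 = 5 (sole candidate).
R3C4 = 3 (sole candidate).
R3C5 = 4 (sole candidate).
R3C6 = 2 (sole candidate).
R4C4 = 2 (sole candidate).
R4C5 = 5 (sole candidate).
R4C6 = 4 (sole candidate).
R5C2 = 5: row 5 has {2,3,4,6}; col 2 has {1,2,4,6}; box has {1,2} → only 5 remains.

5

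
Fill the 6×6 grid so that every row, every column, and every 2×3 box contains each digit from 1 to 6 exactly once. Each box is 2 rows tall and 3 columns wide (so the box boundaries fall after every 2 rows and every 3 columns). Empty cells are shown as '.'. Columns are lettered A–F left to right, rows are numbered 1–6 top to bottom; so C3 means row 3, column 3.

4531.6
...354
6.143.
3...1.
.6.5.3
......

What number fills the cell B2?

1

E1 = 2 (sole candidate).
B3 = 2 (sole candidate).
F3 = 5 (sole candidate).
B4 = 4 (sole candidate).
C4 = 5 (sole candidate).
F4 = 2 (sole candidate).
E5 = 4 (sole candidate).
E6 = 6 (sole candidate).
F6 = 1 (sole candidate).
B2 = 1: row 2 has {3,4,5}; col 2 has {2,4,5,6}; box has {3,4,5} → only 1 remains.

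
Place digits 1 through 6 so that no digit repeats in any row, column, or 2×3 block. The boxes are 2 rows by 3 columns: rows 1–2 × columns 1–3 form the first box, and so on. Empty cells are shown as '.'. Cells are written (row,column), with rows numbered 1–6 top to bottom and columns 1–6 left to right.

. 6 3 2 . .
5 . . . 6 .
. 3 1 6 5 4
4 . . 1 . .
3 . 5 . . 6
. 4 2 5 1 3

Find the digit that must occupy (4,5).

3

(1,1) = 1 (sole candidate).
(1,5) = 4 (sole candidate).
(1,6) = 5 (sole candidate).
(2,2) = 2 (sole candidate).
(2,3) = 4 (sole candidate).
(2,4) = 3 (sole candidate).
(2,6) = 1 (sole candidate).
(3,1) = 2 (sole candidate).
(4,2) = 5 (sole candidate).
(4,3) = 6 (sole candidate).
(4,6) = 2 (sole candidate).
(5,2) = 1 (sole candidate).
(5,4) = 4 (sole candidate).
(5,5) = 2 (sole candidate).
(6,1) = 6 (sole candidate).
(4,5) = 3: row 4 has {1,2,4,5,6}; col 5 has {1,2,4,5,6}; box has {1,2,4,5,6} → only 3 remains.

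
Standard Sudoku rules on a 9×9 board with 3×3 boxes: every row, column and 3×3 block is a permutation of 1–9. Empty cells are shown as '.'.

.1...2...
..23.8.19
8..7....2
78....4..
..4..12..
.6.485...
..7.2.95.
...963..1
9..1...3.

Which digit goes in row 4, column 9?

5

row 5, column 4 = 6 (sole candidate).
row 7, column 4 = 8 (sole candidate).
row 7, column 6 = 4 (sole candidate).
row 7, column 9 = 6 (sole candidate).
row 9, column 6 = 7 (sole candidate).
row 9, column 7 = 8 (sole candidate).
row 9, column 9 = 4 (sole candidate).
row 1, column 4 = 5 (sole candidate).
row 2, column 5 = 4 (sole candidate).
row 4, column 4 = 2 (sole candidate).
row 4, column 6 = 9 (sole candidate).
row 4, column 8 = 6 (sole candidate).
row 7, column 2 = 3 (sole candidate).
row 8, column 7 = 7 (sole candidate).
row 8, column 8 = 2 (sole candidate).
row 9, column 5 = 5 (sole candidate).
row 1, column 5 = 9 (sole candidate).
row 3, column 5 = 1 (sole candidate).
row 3, column 6 = 6 (sole candidate).
row 3, column 8 = 4 (sole candidate).
row 4, column 5 = 3 (sole candidate).
row 4, column 9 = 5: row 4 has {2,3,4,6,7,8,9}; col 9 has {1,2,4,6,9}; box has {2,4,6} → only 5 remains.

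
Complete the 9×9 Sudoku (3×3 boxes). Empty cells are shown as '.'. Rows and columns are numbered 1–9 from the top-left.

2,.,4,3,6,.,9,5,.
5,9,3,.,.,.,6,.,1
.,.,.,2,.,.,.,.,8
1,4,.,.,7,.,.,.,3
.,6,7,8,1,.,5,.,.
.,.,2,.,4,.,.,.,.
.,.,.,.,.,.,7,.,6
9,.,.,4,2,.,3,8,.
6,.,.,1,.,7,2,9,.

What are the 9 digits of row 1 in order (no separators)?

284361957

row 1, column 9 = 7: row 1 has {2,3,4,5,6,9}; col 9 has {1,3,6,8}; box has {1,5,6,8,9} → only 7 remains.
row 2, column 4 = 7: row 2 has {1,3,5,6,9}; col 4 has {1,2,3,4,8}; box has {2,3,6} → only 7 remains.
row 2, column 5 = 8: row 2 has {1,3,5,6,7,9}; col 5 has {1,2,4,6,7}; box has {2,3,6,7} → only 8 remains.
row 2, column 6 = 4: row 2 has {1,3,5,6,7,8,9}; col 6 has {7}; box has {2,3,6,7,8} → only 4 remains.
row 2, column 8 = 2: row 2 has {1,3,4,5,6,7,8,9}; col 8 has {5,8,9}; box has {1,5,6,7,8,9} → only 2 remains.
row 3, column 1 = 7: row 3 has {2,8}; col 1 has {1,2,5,6,9}; box has {2,3,4,5,9} → only 7 remains.
row 3, column 2 = 1: row 3 has {2,7,8}; col 2 has {4,6,9}; box has {2,3,4,5,7,9} → only 1 remains.
row 3, column 3 = 6: row 3 has {1,2,7,8}; col 3 has {2,3,4,7}; box has {1,2,3,4,5,7,9} → only 6 remains.
row 3, column 7 = 4: row 3 has {1,2,6,7,8}; col 7 has {2,3,5,6,7,9}; box has {1,2,5,6,7,8,9} → only 4 remains.
row 3, column 8 = 3: row 3 has {1,2,4,6,7,8}; col 8 has {2,5,8,9}; box has {1,2,4,5,6,7,8,9} → only 3 remains.
row 4, column 7 = 8: row 4 has {1,3,4,7}; col 7 has {2,3,4,5,6,7,9}; box has {3,5} → only 8 remains.
row 4, column 8 = 6: row 4 has {1,3,4,7,8}; col 8 has {2,3,5,8,9}; box has {3,5,8} → only 6 remains.
row 5, column 1 = 3: row 5 has {1,5,6,7,8}; col 1 has {1,2,5,6,7,9}; box has {1,2,4,6,7} → only 3 remains.
row 5, column 8 = 4: row 5 has {1,3,5,6,7,8}; col 8 has {2,3,5,6,8,9}; box has {3,5,6,8} → only 4 remains.
row 6, column 1 = 8: row 6 has {2,4}; col 1 has {1,2,3,5,6,7,9}; box has {1,2,3,4,6,7} → only 8 remains.
row 6, column 2 = 5: row 6 has {2,4,8}; col 2 has {1,4,6,9}; box has {1,2,3,4,6,7,8} → only 5 remains.
row 6, column 7 = 1: row 6 has {2,4,5,8}; col 7 has {2,3,4,5,6,7,8,9}; box has {3,4,5,6,8} → only 1 remains.
row 6, column 8 = 7: row 6 has {1,2,4,5,8}; col 8 has {2,3,4,5,6,8,9}; box has {1,3,4,5,6,8} → only 7 remains.
row 6, column 9 = 9: row 6 has {1,2,4,5,7,8}; col 9 has {1,3,6,7,8}; box has {1,3,4,5,6,7,8} → only 9 remains.
row 7, column 1 = 4: row 7 has {6,7}; col 1 has {1,2,3,5,6,7,8,9}; box has {6,9} → only 4 remains.
row 7, column 8 = 1: row 7 has {4,6,7}; col 8 has {2,3,4,5,6,7,8,9}; box has {2,3,6,7,8,9} → only 1 remains.
row 8, column 2 = 7: row 8 has {2,3,4,8,9}; col 2 has {1,4,5,6,9}; box has {4,6,9} → only 7 remains.
row 8, column 9 = 5: row 8 has {2,3,4,7,8,9}; col 9 has {1,3,6,7,8,9}; box has {1,2,3,6,7,8,9} → only 5 remains.
row 9, column 9 = 4: row 9 has {1,2,6,7,9}; col 9 has {1,3,5,6,7,8,9}; box has {1,2,3,5,6,7,8,9} → only 4 remains.
row 1, column 2 = 8: row 1 has {2,3,4,5,6,7,9}; col 2 has {1,4,5,6,7,9}; box has {1,2,3,4,5,6,7,9} → only 8 remains.
row 1, column 6 = 1: row 1 has {2,3,4,5,6,7,8,9}; col 6 has {4,7}; box has {2,3,4,6,7,8} → only 1 remains.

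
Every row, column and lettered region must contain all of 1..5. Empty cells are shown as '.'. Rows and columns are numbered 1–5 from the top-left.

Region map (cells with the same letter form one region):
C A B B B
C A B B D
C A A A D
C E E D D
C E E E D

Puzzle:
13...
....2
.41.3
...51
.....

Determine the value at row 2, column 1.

row 2, column 2 = 5 (sole candidate).
row 3, column 4 = 2 (sole candidate).
row 4, column 2 = 2 (sole candidate).
row 5, column 2 = 1 (sole candidate).
row 5, column 5 = 4 (sole candidate).
row 1, column 4 = 4 (sole candidate).
row 1, column 5 = 5 (sole candidate).
row 2, column 3 = 3 (sole candidate).
row 2, column 4 = 1 (sole candidate).
row 3, column 1 = 5 (sole candidate).
row 4, column 3 = 4 (sole candidate).
row 5, column 3 = 5 (sole candidate).
row 5, column 4 = 3 (sole candidate).
row 1, column 3 = 2 (sole candidate).
row 2, column 1 = 4: row 2 has {1,2,3,5}; col 1 has {1,5}; region has {1,5} → only 4 remains.

4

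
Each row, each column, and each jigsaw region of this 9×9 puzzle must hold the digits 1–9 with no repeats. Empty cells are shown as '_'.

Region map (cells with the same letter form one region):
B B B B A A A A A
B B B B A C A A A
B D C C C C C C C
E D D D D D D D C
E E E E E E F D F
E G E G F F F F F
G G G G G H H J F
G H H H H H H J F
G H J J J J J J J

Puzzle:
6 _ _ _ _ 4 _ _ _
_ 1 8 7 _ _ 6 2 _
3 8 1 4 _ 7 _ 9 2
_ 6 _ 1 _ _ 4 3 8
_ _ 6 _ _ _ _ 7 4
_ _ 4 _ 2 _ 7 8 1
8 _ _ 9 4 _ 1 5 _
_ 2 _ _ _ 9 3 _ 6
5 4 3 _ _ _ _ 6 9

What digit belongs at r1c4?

2

r1c8 = 1: row 1 has {4,6}; col 8 has {2,3,5,6,7,8,9}; region has {2,4,6} → only 1 remains.
r3c7 = 5: row 3 has {1,2,3,4,7,8,9}; col 7 has {1,3,4,6,7}; region has {1,2,4,7,8,9} → only 5 remains.
r5c7 = 9: row 5 has {4,6,7}; col 7 has {1,3,4,5,6,7}; region has {1,2,4,6,7,8} → only 9 remains.
r6c1 = 9: row 6 has {1,2,4,7,8}; col 1 has {3,5,6,8}; region has {4,6} → only 9 remains.
r6c2 = 3: row 6 has {1,2,4,7,8,9}; col 2 has {1,2,4,6,8}; region has {4,5,8,9} → only 3 remains.
r6c4 = 6: row 6 has {1,2,3,4,7,8,9}; col 4 has {1,4,7,9}; region has {3,4,5,8,9} → only 6 remains.
r6c6 = 5: row 6 has {1,2,3,4,6,7,8,9}; col 6 has {4,7,9}; region has {1,2,4,6,7,8,9} → only 5 remains.
r7c2 = 7: row 7 has {1,4,5,8,9}; col 2 has {1,2,3,4,6,8}; region has {3,4,5,6,8,9} → only 7 remains.
r7c3 = 2: row 7 has {1,4,5,7,8,9}; col 3 has {1,3,4,6,8}; region has {3,4,5,6,7,8,9} → only 2 remains.
r7c6 = 6: row 7 has {1,2,4,5,7,8,9}; col 6 has {4,5,7,9}; region has {1,2,3,4,9} → only 6 remains.
r7c9 = 3: row 7 has {1,2,4,5,6,7,8,9}; col 9 has {1,2,4,6,8,9}; region has {1,2,4,5,6,7,8,9} → only 3 remains.
r8c1 = 1: row 8 has {2,3,6,9}; col 1 has {3,5,6,8,9}; region has {2,3,4,5,6,7,8,9} → only 1 remains.
r8c8 = 4: row 8 has {1,2,3,6,9}; col 8 has {1,2,3,5,6,7,8,9}; region has {3,5,6,9} → only 4 remains.
r1c7 = 8: row 1 has {1,4,6}; col 7 has {1,3,4,5,6,7,9}; region has {1,2,4,6} → only 8 remains.
r2c1 = 4: row 2 has {1,2,6,7,8}; col 1 has {1,3,5,6,8,9}; region has {1,3,6,7,8} → only 4 remains.
r2c6 = 3: row 2 has {1,2,4,6,7,8}; col 6 has {4,5,6,7,9}; region has {1,2,4,5,7,8,9} → only 3 remains.
r2c9 = 5: row 2 has {1,2,3,4,6,7,8}; col 9 has {1,2,3,4,6,8,9}; region has {1,2,4,6,8} → only 5 remains.
r3c5 = 6: row 3 has {1,2,3,4,5,7,8,9}; col 5 has {2,4}; region has {1,2,3,4,5,7,8,9} → only 6 remains.
r4c6 = 2: row 4 has {1,3,4,6,8}; col 6 has {3,4,5,6,7,9}; region has {1,3,4,6,7,8} → only 2 remains.
r5c1 = 2: row 5 has {4,6,7,9}; col 1 has {1,3,4,5,6,8,9}; region has {4,6,9} → only 2 remains.
r5c2 = 5: row 5 has {2,4,6,7,9}; col 2 has {1,2,3,4,6,7,8}; region has {2,4,6,9} → only 5 remains.
r9c7 = 2: row 9 has {3,4,5,6,9}; col 7 has {1,3,4,5,6,7,8,9}; region has {3,4,5,6,9} → only 2 remains.
r1c2 = 9: row 1 has {1,4,6,8}; col 2 has {1,2,3,4,5,6,7,8}; region has {1,3,4,6,7,8} → only 9 remains.
r1c3 = 5: row 1 has {1,4,6,8,9}; col 3 has {1,2,3,4,6,8}; region has {1,3,4,6,7,8,9} → only 5 remains.
r1c4 = 2: row 1 has {1,4,5,6,8,9}; col 4 has {1,4,6,7,9}; region has {1,3,4,5,6,7,8,9} → only 2 remains.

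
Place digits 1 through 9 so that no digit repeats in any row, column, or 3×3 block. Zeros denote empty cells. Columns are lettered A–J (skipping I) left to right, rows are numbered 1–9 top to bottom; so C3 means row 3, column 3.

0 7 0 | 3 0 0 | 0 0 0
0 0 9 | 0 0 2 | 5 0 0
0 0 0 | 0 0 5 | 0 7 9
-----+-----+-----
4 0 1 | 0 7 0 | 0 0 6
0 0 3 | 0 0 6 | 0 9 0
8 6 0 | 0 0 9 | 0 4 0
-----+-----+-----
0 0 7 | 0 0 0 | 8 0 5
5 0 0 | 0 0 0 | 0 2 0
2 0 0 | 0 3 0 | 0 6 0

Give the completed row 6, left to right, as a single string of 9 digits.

A5 = 7: row 5 has {3,6,9}; col 1 has {2,4,5,8}; box has {1,3,4,6,8} → only 7 remains.
C1 = 5: in row 1, 5 can only go here (every other open cell in that row sees a 5).
E1 = 9: in row 1, 9 can only go here (every other open cell in that row sees a 9).
C6 = 2: row 6 has {4,6,8,9}; col 3 has {1,3,5,7,9}; box has {1,3,4,6,7,8} → only 2 remains.
B5 = 5: row 5 has {3,6,7,9}; col 2 has {6,7}; box has {1,2,3,4,6,7,8} → only 5 remains.
B4 = 9: row 4 has {1,4,6,7}; col 2 has {5,6,7}; box has {1,2,3,4,5,6,7,8} → only 9 remains.
D2 = 7: in row 2, 7 can only go here (every other open cell in that row sees a 7).
D9 = 5: in row 9, 5 can only go here (every other open cell in that row sees a 5).
D6 = 1: row 6 has {2,4,6,8,9}; col 4 has {3,5,7}; box has {6,7,9} → only 1 remains.
E6 = 5: row 6 has {1,2,4,6,8,9}; col 5 has {3,7,9}; box has {1,6,7,9} → only 5 remains.
H4 = 5: in row 4, 5 can only go here (every other open cell in that row sees a 5).
G9 = 9: in row 9, 9 can only go here (every other open cell in that row sees a 9).
D8 = 9: in row 8, 9 can only go here (every other open cell in that row sees a 9).
A7 = 9: in row 7, 9 can only go here (every other open cell in that row sees a 9).
B3 = 2: in column 2, 2 can only go here (every other open cell in that column sees a 2).
F4 = 3: in column 6, 3 can only go here (every other open cell in that column sees a 3).
G4 = 2: row 4 has {1,3,4,5,6,7,9}; col 7 has {5,8,9}; box has {4,5,6,9} → only 2 remains.
G5 = 1: row 5 has {3,5,6,7,9}; col 7 has {2,5,8,9}; box has {2,4,5,6,9} → only 1 remains.
J5 = 8: row 5 has {1,3,5,6,7,9}; col 9 has {5,6,9}; box has {1,2,4,5,6,9} → only 8 remains.
D4 = 8: row 4 has {1,2,3,4,5,6,7,9}; col 4 has {1,3,5,7,9}; box has {1,3,5,6,7,9} → only 8 remains.
J1 = 2: in row 1, 2 can only go here (every other open cell in that row sees a 2).
C8 = 6: in box 7, 6 can only go here (every other open cell in that box sees a 6).
Singles propagation stalls before every target cell is settled. Branch on C3 (candidates {4,8}).
  Try C3 = 4: this forces D3=6, G3=3, G6=7, J6=3, G8=4, C9=8, G1=6, A3=1; then A1 has no candidate left — contradiction.
So C3 = 8.
C9 = 4 (sole candidate).
B2 = 4 (hidden single in column 2).
J8 = 4 (hidden single in column 9).
Singles propagation stalls before every target cell is settled. Branch on A1 (candidates {1,6}).
  Try A1 = 1: this forces H1=8, F1=4, G1=6, D3=6, E3=1, F7=1, H7=3; then B7 has no candidate left — contradiction.
So A1 = 6.
G1 = 4 (sole candidate).
E2 = 6 (hidden single in row 2).
D3 = 4 (sole candidate).
E3 = 1 (sole candidate).
D5 = 2 (sole candidate).
E5 = 4 (sole candidate).
D7 = 6 (sole candidate).
E7 = 2 (sole candidate).
E8 = 8 (sole candidate).
F1 = 8 (sole candidate).
H1 = 1 (sole candidate).
J2 = 3 (sole candidate).
A3 = 3 (sole candidate).
G3 = 6 (sole candidate).
J6 = 7: row 6 has {1,2,4,5,6,8,9}; col 9 has {2,3,4,5,6,8,9}; box has {1,2,4,5,6,8,9} → only 7 remains.
H7 = 3 (sole candidate).
G8 = 7 (sole candidate).
J9 = 1 (sole candidate).
A2 = 1 (sole candidate).
H2 = 8 (sole candidate).
G6 = 3: row 6 has {1,2,4,5,6,7,8,9}; col 7 has {1,2,4,5,6,7,8,9}; box has {1,2,4,5,6,7,8,9} → only 3 remains.

862159347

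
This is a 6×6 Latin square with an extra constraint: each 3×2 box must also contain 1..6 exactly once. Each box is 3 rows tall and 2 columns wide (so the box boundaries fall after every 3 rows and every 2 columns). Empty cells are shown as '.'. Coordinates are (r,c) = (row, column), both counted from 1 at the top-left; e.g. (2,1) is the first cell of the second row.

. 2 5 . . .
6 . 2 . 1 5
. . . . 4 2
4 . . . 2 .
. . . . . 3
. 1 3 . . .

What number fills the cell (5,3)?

(1,6) = 6 (sole candidate).
(4,6) = 1 (sole candidate).
(6,6) = 4 (sole candidate).
(1,5) = 3 (sole candidate).
(4,3) = 6 (sole candidate).
(4,4) = 5 (sole candidate).
(6,4) = 2 (sole candidate).
(1,1) = 1 (sole candidate).
(1,4) = 4 (sole candidate).
(2,4) = 3 (sole candidate).
(3,3) = 1 (sole candidate).
(3,4) = 6 (sole candidate).
(4,2) = 3 (sole candidate).
(5,3) = 4: row 5 has {3}; col 3 has {1,2,3,5,6}; box has {2,3,5,6} → only 4 remains.

4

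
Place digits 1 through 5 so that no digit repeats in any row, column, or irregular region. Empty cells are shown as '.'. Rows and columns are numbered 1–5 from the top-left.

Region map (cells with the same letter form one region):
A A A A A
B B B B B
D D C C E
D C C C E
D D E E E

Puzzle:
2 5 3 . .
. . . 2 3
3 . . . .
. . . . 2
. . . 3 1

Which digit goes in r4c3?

1

r1c5 = 4 (sole candidate).
r3c5 = 5 (sole candidate).
r5c3 = 4 (sole candidate).
r1c4 = 1 (sole candidate).
r3c4 = 4 (sole candidate).
r4c4 = 5 (sole candidate).
r5c1 = 5 (sole candidate).
r5c2 = 2 (sole candidate).
r3c2 = 1 (sole candidate).
r3c3 = 2 (sole candidate).
r4c1 = 4 (sole candidate).
r4c2 = 3 (sole candidate).
r4c3 = 1: row 4 has {2,3,4,5}; col 3 has {2,3,4}; region has {2,3,4,5} → only 1 remains.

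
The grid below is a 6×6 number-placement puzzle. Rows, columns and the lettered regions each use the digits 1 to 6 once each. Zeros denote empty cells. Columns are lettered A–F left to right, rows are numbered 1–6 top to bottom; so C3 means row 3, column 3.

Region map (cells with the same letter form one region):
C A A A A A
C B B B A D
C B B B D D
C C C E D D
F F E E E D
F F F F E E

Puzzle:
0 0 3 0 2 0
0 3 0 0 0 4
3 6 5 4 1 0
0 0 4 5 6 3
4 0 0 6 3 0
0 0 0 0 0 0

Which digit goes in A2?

6

D1 = 1: row 1 has {2,3}; col 4 has {4,5,6}; region has {2,3} → only 1 remains.
D2 = 2: row 2 has {3,4}; col 4 has {1,4,5,6}; region has {3,4,5,6} → only 2 remains.
E2 = 5: row 2 has {2,3,4}; col 5 has {1,2,3,6}; region has {1,2,3} → only 5 remains.
F3 = 2: row 3 has {1,3,4,5,6}; col 6 has {3,4}; region has {1,3,4,6} → only 2 remains.
F5 = 5: row 5 has {3,4,6}; col 6 has {2,3,4}; region has {1,2,3,4,6} → only 5 remains.
D6 = 3: row 6 has {}; col 4 has {1,2,4,5,6}; region has {4} → only 3 remains.
E6 = 4: row 6 has {3}; col 5 has {1,2,3,5,6}; region has {3,5,6} → only 4 remains.
F6 = 1: row 6 has {3,4}; col 6 has {2,3,4,5}; region has {3,4,5,6} → only 1 remains.
B1 = 4: row 1 has {1,2,3}; col 2 has {3,6}; region has {1,2,3,5} → only 4 remains.
F1 = 6: row 1 has {1,2,3,4}; col 6 has {1,2,3,4,5}; region has {1,2,3,4,5} → only 6 remains.
C2 = 1: row 2 has {2,3,4,5}; col 3 has {3,4,5}; region has {2,3,4,5,6} → only 1 remains.
C5 = 2: row 5 has {3,4,5,6}; col 3 has {1,3,4,5}; region has {1,3,4,5,6} → only 2 remains.
C6 = 6: row 6 has {1,3,4}; col 3 has {1,2,3,4,5}; region has {3,4} → only 6 remains.
A1 = 5: row 1 has {1,2,3,4,6}; col 1 has {3,4}; region has {3,4} → only 5 remains.
A2 = 6: row 2 has {1,2,3,4,5}; col 1 has {3,4,5}; region has {3,4,5} → only 6 remains.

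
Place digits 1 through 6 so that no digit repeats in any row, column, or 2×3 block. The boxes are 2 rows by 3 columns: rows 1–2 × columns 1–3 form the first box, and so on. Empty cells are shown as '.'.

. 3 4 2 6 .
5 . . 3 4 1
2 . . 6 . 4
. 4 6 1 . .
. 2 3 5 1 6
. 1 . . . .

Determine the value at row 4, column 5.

5

row 1, column 1 = 1 (sole candidate).
row 1, column 6 = 5 (sole candidate).
row 2, column 2 = 6 (sole candidate).
row 2, column 3 = 2 (sole candidate).
row 3, column 2 = 5 (sole candidate).
row 3, column 3 = 1 (sole candidate).
row 3, column 5 = 3 (sole candidate).
row 4, column 1 = 3 (sole candidate).
row 4, column 6 = 2 (sole candidate).
row 5, column 1 = 4 (sole candidate).
row 6, column 1 = 6 (sole candidate).
row 6, column 3 = 5 (sole candidate).
row 6, column 4 = 4 (sole candidate).
row 6, column 5 = 2 (sole candidate).
row 6, column 6 = 3 (sole candidate).
row 4, column 5 = 5: row 4 has {1,2,3,4,6}; col 5 has {1,2,3,4,6}; box has {1,2,3,4,6} → only 5 remains.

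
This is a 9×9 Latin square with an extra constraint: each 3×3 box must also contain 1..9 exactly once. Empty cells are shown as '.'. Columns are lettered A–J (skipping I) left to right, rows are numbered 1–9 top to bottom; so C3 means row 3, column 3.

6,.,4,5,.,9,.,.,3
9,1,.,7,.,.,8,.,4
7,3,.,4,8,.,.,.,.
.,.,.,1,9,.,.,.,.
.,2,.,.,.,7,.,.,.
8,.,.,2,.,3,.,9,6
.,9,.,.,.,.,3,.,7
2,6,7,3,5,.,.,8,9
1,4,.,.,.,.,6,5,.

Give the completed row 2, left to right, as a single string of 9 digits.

915732864

B1 = 8: row 1 has {3,4,5,6,9}; col 2 has {1,2,3,4,6,9}; box has {1,3,4,6,7,9} → only 8 remains.
E6 = 4: row 6 has {2,3,6,8,9}; col 5 has {5,8,9}; box has {1,2,3,7,9} → only 4 remains.
A7 = 5: row 7 has {3,7,9}; col 1 has {1,2,6,7,8,9}; box has {1,2,4,6,7,9} → only 5 remains.
C7 = 8: row 7 has {3,5,7,9}; col 3 has {4,7}; box has {1,2,4,5,6,7,9} → only 8 remains.
D7 = 6: row 7 has {3,5,7,8,9}; col 4 has {1,2,3,4,5,7}; box has {3,5} → only 6 remains.
C9 = 3: row 9 has {1,4,5,6}; col 3 has {4,7,8}; box has {1,2,4,5,6,7,8,9} → only 3 remains.
J9 = 2: row 9 has {1,3,4,5,6}; col 9 has {3,4,6,7,9}; box has {3,5,6,7,8,9} → only 2 remains.
D5 = 8: row 5 has {2,7}; col 4 has {1,2,3,4,5,6,7}; box has {1,2,3,4,7,9} → only 8 remains.
E5 = 6: row 5 has {2,7,8}; col 5 has {4,5,8,9}; box has {1,2,3,4,7,8,9} → only 6 remains.
D9 = 9: row 9 has {1,2,3,4,5,6}; col 4 has {1,2,3,4,5,6,7,8}; box has {3,5,6} → only 9 remains.
E9 = 7: row 9 has {1,2,3,4,5,6,9}; col 5 has {4,5,6,8,9}; box has {3,5,6,9} → only 7 remains.
F9 = 8: row 9 has {1,2,3,4,5,6,7,9}; col 6 has {3,7,9}; box has {3,5,6,7,9} → only 8 remains.
F4 = 5: row 4 has {1,9}; col 6 has {3,7,8,9}; box has {1,2,3,4,6,7,8,9} → only 5 remains.
J4 = 8: row 4 has {1,5,9}; col 9 has {2,3,4,6,7,9}; box has {6,9} → only 8 remains.
B4 = 7: row 4 has {1,5,8,9}; col 2 has {1,2,3,4,6,8,9}; box has {2,8} → only 7 remains.
C4 = 6: row 4 has {1,5,7,8,9}; col 3 has {3,4,7,8}; box has {2,7,8} → only 6 remains.
B6 = 5: row 6 has {2,3,4,6,8,9}; col 2 has {1,2,3,4,6,7,8,9}; box has {2,6,7,8} → only 5 remains.
C6 = 1: row 6 has {2,3,4,5,6,8,9}; col 3 has {3,4,6,7,8}; box has {2,5,6,7,8} → only 1 remains.
G6 = 7: row 6 has {1,2,3,4,5,6,8,9}; col 7 has {3,6,8}; box has {6,8,9} → only 7 remains.
C5 = 9: row 5 has {2,6,7,8}; col 3 has {1,3,4,6,7,8}; box has {1,2,5,6,7,8} → only 9 remains.
H1 = 7: in row 1, 7 can only go here (every other open cell in that row sees a 7).
E2 = 3: in row 2, 3 can only go here (every other open cell in that row sees a 3).
C2 = 5: in row 2, 5 can only go here (every other open cell in that row sees a 5).
C3 = 2: row 3 has {3,4,7,8}; col 3 has {1,3,4,5,6,7,8,9}; box has {1,3,4,5,6,7,8,9} → only 2 remains.
G3 = 9: in row 3, 9 can only go here (every other open cell in that row sees a 9).
J3 = 5: in row 3, 5 can only go here (every other open cell in that row sees a 5).
J5 = 1: row 5 has {2,6,7,8,9}; col 9 has {2,3,4,5,6,7,8,9}; box has {6,7,8,9} → only 1 remains.
G5 = 5: in row 5, 5 can only go here (every other open cell in that row sees a 5).
Singles propagation stalls; F2 is still open with candidates {2,6}.
  Try F2 = 6: this forces H2=2, F3=1, H3=6, F8=4, G8=1; then G1 has no candidate left — contradiction.
So F2 = 2.
E1 = 1 (sole candidate).
G1 = 2 (sole candidate).
H2 = 6: row 2 has {1,2,3,4,5,7,8,9}; col 8 has {5,7,8,9}; box has {2,3,4,5,7,8,9} → only 6 remains.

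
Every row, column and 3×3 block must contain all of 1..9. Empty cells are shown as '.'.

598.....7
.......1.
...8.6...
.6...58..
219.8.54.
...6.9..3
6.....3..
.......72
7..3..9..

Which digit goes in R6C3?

R5C4 = 7 (sole candidate).
R5C6 = 3 (sole candidate).
R5C9 = 6 (sole candidate).
R6C8 = 2 (sole candidate).
R4C8 = 9 (sole candidate).
R4C9 = 1 (sole candidate).
R6C7 = 7 (sole candidate).
R2C9 = 8 (hidden single in row 2).
R4C3 = 7 (hidden single in row 4).
R4C1 = 3 (hidden single in row 4).
R2C1 = 4 (sole candidate).
R3C1 = 1 (sole candidate).
R6C1 = 8 (sole candidate).
R8C1 = 9 (sole candidate).
R6C5 = 1 (hidden single in row 6).
R2C3 = 6 (hidden single in column 3).
R2C7 = 2 (sole candidate).
R3C7 = 4 (sole candidate).
R1C7 = 6 (sole candidate).
R1C8 = 3 (sole candidate).
R2C6 = 7 (sole candidate).
R3C8 = 5 (sole candidate).
R3C9 = 9 (sole candidate).
R7C8 = 8 (sole candidate).
R8C7 = 1 (sole candidate).
R9C8 = 6 (sole candidate).
R2C2 = 3 (sole candidate).
R3C3 = 2 (sole candidate).
R3C5 = 3 (sole candidate).
R3C2 = 7 (sole candidate).
R7C5 = 7 (hidden single in row 7).
R7C4 = 9 (hidden single in row 7).
R2C4 = 5 (sole candidate).
R2C5 = 9 (sole candidate).
R8C4 = 4 (sole candidate).
R8C6 = 8 (sole candidate).
R4C4 = 2 (sole candidate).
R4C5 = 4 (sole candidate).
R8C2 = 5 (sole candidate).
R8C3 = 3 (sole candidate).
R8C5 = 6 (sole candidate).
R1C4 = 1 (sole candidate).
R1C5 = 2 (sole candidate).
R1C6 = 4 (sole candidate).
R6C2 = 4 (sole candidate).
R6C3 = 5: row 6 has {1,2,3,4,6,7,8,9}; col 3 has {2,3,6,7,8,9}; box has {1,2,3,4,6,7,8,9} → only 5 remains.

5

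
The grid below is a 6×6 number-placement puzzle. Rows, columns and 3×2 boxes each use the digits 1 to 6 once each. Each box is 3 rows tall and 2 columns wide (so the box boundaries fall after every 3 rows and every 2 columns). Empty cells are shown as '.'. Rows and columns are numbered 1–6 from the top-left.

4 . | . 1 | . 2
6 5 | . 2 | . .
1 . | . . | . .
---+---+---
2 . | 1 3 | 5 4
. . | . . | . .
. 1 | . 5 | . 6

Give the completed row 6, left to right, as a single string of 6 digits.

314526

row 1, column 2 = 3 (sole candidate).
row 1, column 5 = 6 (sole candidate).
row 3, column 2 = 2 (sole candidate).
row 4, column 2 = 6 (sole candidate).
row 5, column 2 = 4 (sole candidate).
row 5, column 4 = 6 (sole candidate).
row 6, column 1 = 3: row 6 has {1,5,6}; col 1 has {1,2,4,6}; box has {1,2,4,6} → only 3 remains.
row 6, column 5 = 2: row 6 has {1,3,5,6}; col 5 has {5,6}; box has {4,5,6} → only 2 remains.
row 1, column 3 = 5 (sole candidate).
row 3, column 4 = 4 (sole candidate).
row 3, column 5 = 3 (sole candidate).
row 3, column 6 = 5 (sole candidate).
row 5, column 1 = 5 (sole candidate).
row 5, column 3 = 2 (sole candidate).
row 5, column 5 = 1 (sole candidate).
row 5, column 6 = 3 (sole candidate).
row 6, column 3 = 4: row 6 has {1,2,3,5,6}; col 3 has {1,2,5}; box has {1,2,3,5,6} → only 4 remains.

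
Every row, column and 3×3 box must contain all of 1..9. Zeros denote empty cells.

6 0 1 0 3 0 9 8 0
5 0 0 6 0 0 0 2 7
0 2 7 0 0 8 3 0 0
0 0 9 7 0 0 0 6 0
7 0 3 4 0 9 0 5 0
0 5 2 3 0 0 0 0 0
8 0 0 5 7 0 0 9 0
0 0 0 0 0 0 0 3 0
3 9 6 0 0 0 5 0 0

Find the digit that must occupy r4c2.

8

r1c2 = 4: row 1 has {1,3,6,8,9}; col 2 has {2,5,9}; box has {1,2,5,6,7} → only 4 remains.
r1c4 = 2: row 1 has {1,3,4,6,8,9}; col 4 has {3,4,5,6,7}; box has {3,6,8} → only 2 remains.
r1c9 = 5: row 1 has {1,2,3,4,6,8,9}; col 9 has {7}; box has {2,3,7,8,9} → only 5 remains.
r2c3 = 8: row 2 has {2,5,6,7}; col 3 has {1,2,3,6,7,9}; box has {1,2,4,5,6,7} → only 8 remains.
r3c1 = 9: row 3 has {2,3,7,8}; col 1 has {3,5,6,7,8}; box has {1,2,4,5,6,7,8} → only 9 remains.
r3c4 = 1: row 3 has {2,3,7,8,9}; col 4 has {2,3,4,5,6,7}; box has {2,3,6,8} → only 1 remains.
r3c8 = 4: row 3 has {1,2,3,7,8,9}; col 8 has {2,3,5,6,8,9}; box has {2,3,5,7,8,9} → only 4 remains.
r3c9 = 6: row 3 has {1,2,3,4,7,8,9}; col 9 has {5,7}; box has {2,3,4,5,7,8,9} → only 6 remains.
r7c2 = 1: row 7 has {5,7,8,9}; col 2 has {2,4,5,9}; box has {3,6,8,9} → only 1 remains.
r7c3 = 4: row 7 has {1,5,7,8,9}; col 3 has {1,2,3,6,7,8,9}; box has {1,3,6,8,9} → only 4 remains.
r7c9 = 2: row 7 has {1,4,5,7,8,9}; col 9 has {5,6,7}; box has {3,5,9} → only 2 remains.
r8c1 = 2: row 8 has {3}; col 1 has {3,5,6,7,8,9}; box has {1,3,4,6,8,9} → only 2 remains.
r8c2 = 7: row 8 has {2,3}; col 2 has {1,2,4,5,9}; box has {1,2,3,4,6,8,9} → only 7 remains.
r8c3 = 5: row 8 has {2,3,7}; col 3 has {1,2,3,4,6,7,8,9}; box has {1,2,3,4,6,7,8,9} → only 5 remains.
r9c4 = 8: row 9 has {3,5,6,9}; col 4 has {1,2,3,4,5,6,7}; box has {5,7} → only 8 remains.
r1c6 = 7: row 1 has {1,2,3,4,5,6,8,9}; col 6 has {8,9}; box has {1,2,3,6,8} → only 7 remains.
r2c2 = 3: row 2 has {2,5,6,7,8}; col 2 has {1,2,4,5,7,9}; box has {1,2,4,5,6,7,8,9} → only 3 remains.
r2c6 = 4: row 2 has {2,3,5,6,7,8}; col 6 has {7,8,9}; box has {1,2,3,6,7,8} → only 4 remains.
r2c7 = 1: row 2 has {2,3,4,5,6,7,8}; col 7 has {3,5,9}; box has {2,3,4,5,6,7,8,9} → only 1 remains.
r3c5 = 5: row 3 has {1,2,3,4,6,7,8,9}; col 5 has {3,7}; box has {1,2,3,4,6,7,8} → only 5 remains.
r4c2 = 8: row 4 has {6,7,9}; col 2 has {1,2,3,4,5,7,9}; box has {2,3,5,7,9} → only 8 remains.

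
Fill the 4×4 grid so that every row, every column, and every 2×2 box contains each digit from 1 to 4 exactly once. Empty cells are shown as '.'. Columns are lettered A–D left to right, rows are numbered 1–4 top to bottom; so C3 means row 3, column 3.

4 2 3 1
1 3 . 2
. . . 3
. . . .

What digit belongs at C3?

1

C2 = 4: row 2 has {1,2,3}; col 3 has {3}; box has {1,2,3} → only 4 remains.
A3 = 2: row 3 has {3}; col 1 has {1,4}; box has {} → only 2 remains.
C3 = 1: row 3 has {2,3}; col 3 has {3,4}; box has {3} → only 1 remains.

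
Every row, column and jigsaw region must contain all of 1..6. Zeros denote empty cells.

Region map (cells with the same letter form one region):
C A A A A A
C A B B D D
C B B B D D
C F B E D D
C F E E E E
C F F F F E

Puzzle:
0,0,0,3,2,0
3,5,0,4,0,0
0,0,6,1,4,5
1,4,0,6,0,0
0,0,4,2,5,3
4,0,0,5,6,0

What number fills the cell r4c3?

r1c3 = 1: row 1 has {2,3}; col 3 has {4,6}; region has {2,3,5} → only 1 remains.
r2c3 = 2: row 2 has {3,4,5}; col 3 has {1,4,6}; region has {1,4,6} → only 2 remains.
r2c5 = 1: row 2 has {2,3,4,5}; col 5 has {2,4,5,6}; region has {4,5} → only 1 remains.
r2c6 = 6: row 2 has {1,2,3,4,5}; col 6 has {3,5}; region has {1,4,5} → only 6 remains.
r3c1 = 2: row 3 has {1,4,5,6}; col 1 has {1,3,4}; region has {1,3,4} → only 2 remains.
r3c2 = 3: row 3 has {1,2,4,5,6}; col 2 has {4,5}; region has {1,2,4,6} → only 3 remains.
r4c3 = 5: row 4 has {1,4,6}; col 3 has {1,2,4,6}; region has {1,2,3,4,6} → only 5 remains.

5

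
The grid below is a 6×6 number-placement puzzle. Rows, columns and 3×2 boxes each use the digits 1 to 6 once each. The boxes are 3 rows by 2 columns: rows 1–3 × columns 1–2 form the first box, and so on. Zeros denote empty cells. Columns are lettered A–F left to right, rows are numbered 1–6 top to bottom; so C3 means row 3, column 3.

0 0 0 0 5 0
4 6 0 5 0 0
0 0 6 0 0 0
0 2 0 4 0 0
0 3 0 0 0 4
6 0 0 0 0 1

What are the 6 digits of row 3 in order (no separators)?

B1 = 1: row 1 has {5}; col 2 has {2,3,6}; box has {4,6} → only 1 remains.
B3 = 5: row 3 has {6}; col 2 has {1,2,3,6}; box has {1,4,6} → only 5 remains.
B6 = 4: row 6 has {1,6}; col 2 has {1,2,3,5,6}; box has {2,3,6} → only 4 remains.
C1 = 4: in row 1, 4 can only go here (every other open cell in that row sees a 4).
F1 = 6: in row 1, 6 can only go here (every other open cell in that row sees a 6).
E3 = 4: in row 3, 4 can only go here (every other open cell in that row sees a 4).
D3 = 1: in row 3, 1 can only go here (every other open cell in that row sees a 1).
E2 = 1: in row 2, 1 can only go here (every other open cell in that row sees a 1).
E4 = 6: in row 4, 6 can only go here (every other open cell in that row sees a 6).
E5 = 2: row 5 has {3,4}; col 5 has {1,4,5,6}; box has {1,4,6} → only 2 remains.
E6 = 3: row 6 has {1,4,6}; col 5 has {1,2,4,5,6}; box has {1,2,4,6} → only 3 remains.
F4 = 5: row 4 has {2,4,6}; col 6 has {1,4,6}; box has {1,2,3,4,6} → only 5 remains.
D5 = 6: row 5 has {2,3,4}; col 4 has {1,4,5}; box has {4} → only 6 remains.
D6 = 2: row 6 has {1,3,4,6}; col 4 has {1,4,5,6}; box has {4,6} → only 2 remains.
D1 = 3: row 1 has {1,4,5,6}; col 4 has {1,2,4,5,6}; box has {1,4,5,6} → only 3 remains.
C2 = 2: row 2 has {1,4,5,6}; col 3 has {4,6}; box has {1,3,4,5,6} → only 2 remains.
F2 = 3: row 2 has {1,2,4,5,6}; col 6 has {1,4,5,6}; box has {1,4,5,6} → only 3 remains.
F3 = 2: row 3 has {1,4,5,6}; col 6 has {1,3,4,5,6}; box has {1,3,4,5,6} → only 2 remains.
A4 = 1: row 4 has {2,4,5,6}; col 1 has {4,6}; box has {2,3,4,6} → only 1 remains.
C4 = 3: row 4 has {1,2,4,5,6}; col 3 has {2,4,6}; box has {2,4,6} → only 3 remains.
A5 = 5: row 5 has {2,3,4,6}; col 1 has {1,4,6}; box has {1,2,3,4,6} → only 5 remains.
C5 = 1: row 5 has {2,3,4,5,6}; col 3 has {2,3,4,6}; box has {2,3,4,6} → only 1 remains.
C6 = 5: row 6 has {1,2,3,4,6}; col 3 has {1,2,3,4,6}; box has {1,2,3,4,6} → only 5 remains.
A1 = 2: row 1 has {1,3,4,5,6}; col 1 has {1,4,5,6}; box has {1,4,5,6} → only 2 remains.
A3 = 3: row 3 has {1,2,4,5,6}; col 1 has {1,2,4,5,6}; box has {1,2,4,5,6} → only 3 remains.

356142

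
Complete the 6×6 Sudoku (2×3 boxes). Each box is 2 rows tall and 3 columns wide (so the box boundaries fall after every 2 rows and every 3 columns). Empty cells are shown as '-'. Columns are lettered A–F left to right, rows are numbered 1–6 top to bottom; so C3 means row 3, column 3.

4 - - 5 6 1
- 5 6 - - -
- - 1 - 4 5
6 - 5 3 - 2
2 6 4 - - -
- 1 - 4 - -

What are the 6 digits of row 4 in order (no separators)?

645312

D2 = 2: row 2 has {5,6}; col 4 has {3,4,5}; box has {1,5,6} → only 2 remains.
E2 = 3: row 2 has {2,5,6}; col 5 has {4,6}; box has {1,2,5,6} → only 3 remains.
F2 = 4: row 2 has {2,3,5,6}; col 6 has {1,2,5}; box has {1,2,3,5,6} → only 4 remains.
A3 = 3: row 3 has {1,4,5}; col 1 has {2,4,6}; box has {1,5,6} → only 3 remains.
B3 = 2: row 3 has {1,3,4,5}; col 2 has {1,5,6}; box has {1,3,5,6} → only 2 remains.
D3 = 6: row 3 has {1,2,3,4,5}; col 4 has {2,3,4,5}; box has {2,3,4,5} → only 6 remains.
B4 = 4: row 4 has {2,3,5,6}; col 2 has {1,2,5,6}; box has {1,2,3,5,6} → only 4 remains.
E4 = 1: row 4 has {2,3,4,5,6}; col 5 has {3,4,6}; box has {2,3,4,5,6} → only 1 remains.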